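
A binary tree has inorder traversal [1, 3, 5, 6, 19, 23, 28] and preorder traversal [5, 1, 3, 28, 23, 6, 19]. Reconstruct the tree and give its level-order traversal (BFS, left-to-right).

Inorder:  [1, 3, 5, 6, 19, 23, 28]
Preorder: [5, 1, 3, 28, 23, 6, 19]
Algorithm: preorder visits root first, so consume preorder in order;
for each root, split the current inorder slice at that value into
left-subtree inorder and right-subtree inorder, then recurse.
Recursive splits:
  root=5; inorder splits into left=[1, 3], right=[6, 19, 23, 28]
  root=1; inorder splits into left=[], right=[3]
  root=3; inorder splits into left=[], right=[]
  root=28; inorder splits into left=[6, 19, 23], right=[]
  root=23; inorder splits into left=[6, 19], right=[]
  root=6; inorder splits into left=[], right=[19]
  root=19; inorder splits into left=[], right=[]
Reconstructed level-order: [5, 1, 28, 3, 23, 6, 19]


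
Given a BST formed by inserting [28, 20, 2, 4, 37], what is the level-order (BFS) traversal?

Tree insertion order: [28, 20, 2, 4, 37]
Tree (level-order array): [28, 20, 37, 2, None, None, None, None, 4]
BFS from the root, enqueuing left then right child of each popped node:
  queue [28] -> pop 28, enqueue [20, 37], visited so far: [28]
  queue [20, 37] -> pop 20, enqueue [2], visited so far: [28, 20]
  queue [37, 2] -> pop 37, enqueue [none], visited so far: [28, 20, 37]
  queue [2] -> pop 2, enqueue [4], visited so far: [28, 20, 37, 2]
  queue [4] -> pop 4, enqueue [none], visited so far: [28, 20, 37, 2, 4]
Result: [28, 20, 37, 2, 4]


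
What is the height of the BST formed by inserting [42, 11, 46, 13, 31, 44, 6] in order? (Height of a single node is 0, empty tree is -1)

Insertion order: [42, 11, 46, 13, 31, 44, 6]
Tree (level-order array): [42, 11, 46, 6, 13, 44, None, None, None, None, 31]
Compute height bottom-up (empty subtree = -1):
  height(6) = 1 + max(-1, -1) = 0
  height(31) = 1 + max(-1, -1) = 0
  height(13) = 1 + max(-1, 0) = 1
  height(11) = 1 + max(0, 1) = 2
  height(44) = 1 + max(-1, -1) = 0
  height(46) = 1 + max(0, -1) = 1
  height(42) = 1 + max(2, 1) = 3
Height = 3


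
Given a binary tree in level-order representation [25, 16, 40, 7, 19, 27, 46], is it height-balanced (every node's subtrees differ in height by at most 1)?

Tree (level-order array): [25, 16, 40, 7, 19, 27, 46]
Definition: a tree is height-balanced if, at every node, |h(left) - h(right)| <= 1 (empty subtree has height -1).
Bottom-up per-node check:
  node 7: h_left=-1, h_right=-1, diff=0 [OK], height=0
  node 19: h_left=-1, h_right=-1, diff=0 [OK], height=0
  node 16: h_left=0, h_right=0, diff=0 [OK], height=1
  node 27: h_left=-1, h_right=-1, diff=0 [OK], height=0
  node 46: h_left=-1, h_right=-1, diff=0 [OK], height=0
  node 40: h_left=0, h_right=0, diff=0 [OK], height=1
  node 25: h_left=1, h_right=1, diff=0 [OK], height=2
All nodes satisfy the balance condition.
Result: Balanced


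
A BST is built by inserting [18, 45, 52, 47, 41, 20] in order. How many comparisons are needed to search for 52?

Search path for 52: 18 -> 45 -> 52
Found: True
Comparisons: 3


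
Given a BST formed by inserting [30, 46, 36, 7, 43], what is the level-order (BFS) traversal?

Tree insertion order: [30, 46, 36, 7, 43]
Tree (level-order array): [30, 7, 46, None, None, 36, None, None, 43]
BFS from the root, enqueuing left then right child of each popped node:
  queue [30] -> pop 30, enqueue [7, 46], visited so far: [30]
  queue [7, 46] -> pop 7, enqueue [none], visited so far: [30, 7]
  queue [46] -> pop 46, enqueue [36], visited so far: [30, 7, 46]
  queue [36] -> pop 36, enqueue [43], visited so far: [30, 7, 46, 36]
  queue [43] -> pop 43, enqueue [none], visited so far: [30, 7, 46, 36, 43]
Result: [30, 7, 46, 36, 43]


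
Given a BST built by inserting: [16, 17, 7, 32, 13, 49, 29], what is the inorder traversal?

Tree insertion order: [16, 17, 7, 32, 13, 49, 29]
Tree (level-order array): [16, 7, 17, None, 13, None, 32, None, None, 29, 49]
Inorder traversal: [7, 13, 16, 17, 29, 32, 49]


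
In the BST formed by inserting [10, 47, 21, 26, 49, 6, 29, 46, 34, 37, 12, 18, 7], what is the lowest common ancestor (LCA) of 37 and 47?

Tree insertion order: [10, 47, 21, 26, 49, 6, 29, 46, 34, 37, 12, 18, 7]
Tree (level-order array): [10, 6, 47, None, 7, 21, 49, None, None, 12, 26, None, None, None, 18, None, 29, None, None, None, 46, 34, None, None, 37]
In a BST, the LCA of p=37, q=47 is the first node v on the
root-to-leaf path with p <= v <= q (go left if both < v, right if both > v).
Walk from root:
  at 10: both 37 and 47 > 10, go right
  at 47: 37 <= 47 <= 47, this is the LCA
LCA = 47


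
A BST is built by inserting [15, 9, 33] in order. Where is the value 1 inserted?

Starting tree (level order): [15, 9, 33]
Insertion path: 15 -> 9
Result: insert 1 as left child of 9
Final tree (level order): [15, 9, 33, 1]


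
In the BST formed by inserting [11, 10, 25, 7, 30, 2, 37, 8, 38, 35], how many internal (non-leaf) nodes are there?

Tree built from: [11, 10, 25, 7, 30, 2, 37, 8, 38, 35]
Tree (level-order array): [11, 10, 25, 7, None, None, 30, 2, 8, None, 37, None, None, None, None, 35, 38]
Rule: An internal node has at least one child.
Per-node child counts:
  node 11: 2 child(ren)
  node 10: 1 child(ren)
  node 7: 2 child(ren)
  node 2: 0 child(ren)
  node 8: 0 child(ren)
  node 25: 1 child(ren)
  node 30: 1 child(ren)
  node 37: 2 child(ren)
  node 35: 0 child(ren)
  node 38: 0 child(ren)
Matching nodes: [11, 10, 7, 25, 30, 37]
Count of internal (non-leaf) nodes: 6


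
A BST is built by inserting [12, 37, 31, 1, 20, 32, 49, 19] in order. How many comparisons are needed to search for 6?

Search path for 6: 12 -> 1
Found: False
Comparisons: 2


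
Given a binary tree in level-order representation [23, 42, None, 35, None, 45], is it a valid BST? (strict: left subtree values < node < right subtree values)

Level-order array: [23, 42, None, 35, None, 45]
Validate using subtree bounds (lo, hi): at each node, require lo < value < hi,
then recurse left with hi=value and right with lo=value.
Preorder trace (stopping at first violation):
  at node 23 with bounds (-inf, +inf): OK
  at node 42 with bounds (-inf, 23): VIOLATION
Node 42 violates its bound: not (-inf < 42 < 23).
Result: Not a valid BST


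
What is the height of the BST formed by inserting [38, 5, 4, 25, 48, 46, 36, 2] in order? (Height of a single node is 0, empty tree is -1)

Insertion order: [38, 5, 4, 25, 48, 46, 36, 2]
Tree (level-order array): [38, 5, 48, 4, 25, 46, None, 2, None, None, 36]
Compute height bottom-up (empty subtree = -1):
  height(2) = 1 + max(-1, -1) = 0
  height(4) = 1 + max(0, -1) = 1
  height(36) = 1 + max(-1, -1) = 0
  height(25) = 1 + max(-1, 0) = 1
  height(5) = 1 + max(1, 1) = 2
  height(46) = 1 + max(-1, -1) = 0
  height(48) = 1 + max(0, -1) = 1
  height(38) = 1 + max(2, 1) = 3
Height = 3


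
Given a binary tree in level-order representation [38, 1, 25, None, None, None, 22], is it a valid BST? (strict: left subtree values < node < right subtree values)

Level-order array: [38, 1, 25, None, None, None, 22]
Validate using subtree bounds (lo, hi): at each node, require lo < value < hi,
then recurse left with hi=value and right with lo=value.
Preorder trace (stopping at first violation):
  at node 38 with bounds (-inf, +inf): OK
  at node 1 with bounds (-inf, 38): OK
  at node 25 with bounds (38, +inf): VIOLATION
Node 25 violates its bound: not (38 < 25 < +inf).
Result: Not a valid BST


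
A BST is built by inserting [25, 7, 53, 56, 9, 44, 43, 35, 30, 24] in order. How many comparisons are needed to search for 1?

Search path for 1: 25 -> 7
Found: False
Comparisons: 2


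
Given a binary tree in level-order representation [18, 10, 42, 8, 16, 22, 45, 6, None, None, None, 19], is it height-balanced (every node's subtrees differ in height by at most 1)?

Tree (level-order array): [18, 10, 42, 8, 16, 22, 45, 6, None, None, None, 19]
Definition: a tree is height-balanced if, at every node, |h(left) - h(right)| <= 1 (empty subtree has height -1).
Bottom-up per-node check:
  node 6: h_left=-1, h_right=-1, diff=0 [OK], height=0
  node 8: h_left=0, h_right=-1, diff=1 [OK], height=1
  node 16: h_left=-1, h_right=-1, diff=0 [OK], height=0
  node 10: h_left=1, h_right=0, diff=1 [OK], height=2
  node 19: h_left=-1, h_right=-1, diff=0 [OK], height=0
  node 22: h_left=0, h_right=-1, diff=1 [OK], height=1
  node 45: h_left=-1, h_right=-1, diff=0 [OK], height=0
  node 42: h_left=1, h_right=0, diff=1 [OK], height=2
  node 18: h_left=2, h_right=2, diff=0 [OK], height=3
All nodes satisfy the balance condition.
Result: Balanced


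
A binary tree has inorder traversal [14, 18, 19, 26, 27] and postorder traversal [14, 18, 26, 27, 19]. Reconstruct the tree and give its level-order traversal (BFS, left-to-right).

Inorder:   [14, 18, 19, 26, 27]
Postorder: [14, 18, 26, 27, 19]
Algorithm: postorder visits root last, so walk postorder right-to-left;
each value is the root of the current inorder slice — split it at that
value, recurse on the right subtree first, then the left.
Recursive splits:
  root=19; inorder splits into left=[14, 18], right=[26, 27]
  root=27; inorder splits into left=[26], right=[]
  root=26; inorder splits into left=[], right=[]
  root=18; inorder splits into left=[14], right=[]
  root=14; inorder splits into left=[], right=[]
Reconstructed level-order: [19, 18, 27, 14, 26]


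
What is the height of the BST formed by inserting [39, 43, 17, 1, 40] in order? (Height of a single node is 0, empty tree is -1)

Insertion order: [39, 43, 17, 1, 40]
Tree (level-order array): [39, 17, 43, 1, None, 40]
Compute height bottom-up (empty subtree = -1):
  height(1) = 1 + max(-1, -1) = 0
  height(17) = 1 + max(0, -1) = 1
  height(40) = 1 + max(-1, -1) = 0
  height(43) = 1 + max(0, -1) = 1
  height(39) = 1 + max(1, 1) = 2
Height = 2


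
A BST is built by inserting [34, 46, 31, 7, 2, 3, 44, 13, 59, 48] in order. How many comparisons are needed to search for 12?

Search path for 12: 34 -> 31 -> 7 -> 13
Found: False
Comparisons: 4


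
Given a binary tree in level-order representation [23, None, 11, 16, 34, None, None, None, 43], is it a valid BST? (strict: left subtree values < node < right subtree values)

Level-order array: [23, None, 11, 16, 34, None, None, None, 43]
Validate using subtree bounds (lo, hi): at each node, require lo < value < hi,
then recurse left with hi=value and right with lo=value.
Preorder trace (stopping at first violation):
  at node 23 with bounds (-inf, +inf): OK
  at node 11 with bounds (23, +inf): VIOLATION
Node 11 violates its bound: not (23 < 11 < +inf).
Result: Not a valid BST


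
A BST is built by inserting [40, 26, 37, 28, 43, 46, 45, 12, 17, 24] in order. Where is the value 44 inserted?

Starting tree (level order): [40, 26, 43, 12, 37, None, 46, None, 17, 28, None, 45, None, None, 24]
Insertion path: 40 -> 43 -> 46 -> 45
Result: insert 44 as left child of 45
Final tree (level order): [40, 26, 43, 12, 37, None, 46, None, 17, 28, None, 45, None, None, 24, None, None, 44]


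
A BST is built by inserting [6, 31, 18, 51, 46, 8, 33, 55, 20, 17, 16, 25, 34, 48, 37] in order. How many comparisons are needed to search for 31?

Search path for 31: 6 -> 31
Found: True
Comparisons: 2


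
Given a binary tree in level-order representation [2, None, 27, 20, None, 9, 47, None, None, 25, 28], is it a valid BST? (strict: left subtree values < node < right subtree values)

Level-order array: [2, None, 27, 20, None, 9, 47, None, None, 25, 28]
Validate using subtree bounds (lo, hi): at each node, require lo < value < hi,
then recurse left with hi=value and right with lo=value.
Preorder trace (stopping at first violation):
  at node 2 with bounds (-inf, +inf): OK
  at node 27 with bounds (2, +inf): OK
  at node 20 with bounds (2, 27): OK
  at node 9 with bounds (2, 20): OK
  at node 47 with bounds (20, 27): VIOLATION
Node 47 violates its bound: not (20 < 47 < 27).
Result: Not a valid BST


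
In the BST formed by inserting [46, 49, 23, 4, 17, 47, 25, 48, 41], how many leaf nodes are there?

Tree built from: [46, 49, 23, 4, 17, 47, 25, 48, 41]
Tree (level-order array): [46, 23, 49, 4, 25, 47, None, None, 17, None, 41, None, 48]
Rule: A leaf has 0 children.
Per-node child counts:
  node 46: 2 child(ren)
  node 23: 2 child(ren)
  node 4: 1 child(ren)
  node 17: 0 child(ren)
  node 25: 1 child(ren)
  node 41: 0 child(ren)
  node 49: 1 child(ren)
  node 47: 1 child(ren)
  node 48: 0 child(ren)
Matching nodes: [17, 41, 48]
Count of leaf nodes: 3


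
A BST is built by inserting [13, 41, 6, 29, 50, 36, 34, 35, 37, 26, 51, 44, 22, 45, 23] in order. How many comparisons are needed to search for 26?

Search path for 26: 13 -> 41 -> 29 -> 26
Found: True
Comparisons: 4


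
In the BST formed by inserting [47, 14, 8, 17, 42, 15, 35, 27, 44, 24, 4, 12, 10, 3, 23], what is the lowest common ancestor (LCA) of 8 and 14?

Tree insertion order: [47, 14, 8, 17, 42, 15, 35, 27, 44, 24, 4, 12, 10, 3, 23]
Tree (level-order array): [47, 14, None, 8, 17, 4, 12, 15, 42, 3, None, 10, None, None, None, 35, 44, None, None, None, None, 27, None, None, None, 24, None, 23]
In a BST, the LCA of p=8, q=14 is the first node v on the
root-to-leaf path with p <= v <= q (go left if both < v, right if both > v).
Walk from root:
  at 47: both 8 and 14 < 47, go left
  at 14: 8 <= 14 <= 14, this is the LCA
LCA = 14


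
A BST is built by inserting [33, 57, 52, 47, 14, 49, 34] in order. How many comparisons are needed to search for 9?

Search path for 9: 33 -> 14
Found: False
Comparisons: 2


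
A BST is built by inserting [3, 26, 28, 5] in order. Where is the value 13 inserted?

Starting tree (level order): [3, None, 26, 5, 28]
Insertion path: 3 -> 26 -> 5
Result: insert 13 as right child of 5
Final tree (level order): [3, None, 26, 5, 28, None, 13]


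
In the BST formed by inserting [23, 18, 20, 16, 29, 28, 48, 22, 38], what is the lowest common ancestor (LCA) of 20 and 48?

Tree insertion order: [23, 18, 20, 16, 29, 28, 48, 22, 38]
Tree (level-order array): [23, 18, 29, 16, 20, 28, 48, None, None, None, 22, None, None, 38]
In a BST, the LCA of p=20, q=48 is the first node v on the
root-to-leaf path with p <= v <= q (go left if both < v, right if both > v).
Walk from root:
  at 23: 20 <= 23 <= 48, this is the LCA
LCA = 23


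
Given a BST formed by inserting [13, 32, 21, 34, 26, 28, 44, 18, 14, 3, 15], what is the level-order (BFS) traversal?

Tree insertion order: [13, 32, 21, 34, 26, 28, 44, 18, 14, 3, 15]
Tree (level-order array): [13, 3, 32, None, None, 21, 34, 18, 26, None, 44, 14, None, None, 28, None, None, None, 15]
BFS from the root, enqueuing left then right child of each popped node:
  queue [13] -> pop 13, enqueue [3, 32], visited so far: [13]
  queue [3, 32] -> pop 3, enqueue [none], visited so far: [13, 3]
  queue [32] -> pop 32, enqueue [21, 34], visited so far: [13, 3, 32]
  queue [21, 34] -> pop 21, enqueue [18, 26], visited so far: [13, 3, 32, 21]
  queue [34, 18, 26] -> pop 34, enqueue [44], visited so far: [13, 3, 32, 21, 34]
  queue [18, 26, 44] -> pop 18, enqueue [14], visited so far: [13, 3, 32, 21, 34, 18]
  queue [26, 44, 14] -> pop 26, enqueue [28], visited so far: [13, 3, 32, 21, 34, 18, 26]
  queue [44, 14, 28] -> pop 44, enqueue [none], visited so far: [13, 3, 32, 21, 34, 18, 26, 44]
  queue [14, 28] -> pop 14, enqueue [15], visited so far: [13, 3, 32, 21, 34, 18, 26, 44, 14]
  queue [28, 15] -> pop 28, enqueue [none], visited so far: [13, 3, 32, 21, 34, 18, 26, 44, 14, 28]
  queue [15] -> pop 15, enqueue [none], visited so far: [13, 3, 32, 21, 34, 18, 26, 44, 14, 28, 15]
Result: [13, 3, 32, 21, 34, 18, 26, 44, 14, 28, 15]


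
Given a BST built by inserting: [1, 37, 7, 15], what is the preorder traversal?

Tree insertion order: [1, 37, 7, 15]
Tree (level-order array): [1, None, 37, 7, None, None, 15]
Preorder traversal: [1, 37, 7, 15]


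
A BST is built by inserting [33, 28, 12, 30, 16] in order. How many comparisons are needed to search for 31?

Search path for 31: 33 -> 28 -> 30
Found: False
Comparisons: 3


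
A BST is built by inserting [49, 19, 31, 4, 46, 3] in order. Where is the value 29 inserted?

Starting tree (level order): [49, 19, None, 4, 31, 3, None, None, 46]
Insertion path: 49 -> 19 -> 31
Result: insert 29 as left child of 31
Final tree (level order): [49, 19, None, 4, 31, 3, None, 29, 46]


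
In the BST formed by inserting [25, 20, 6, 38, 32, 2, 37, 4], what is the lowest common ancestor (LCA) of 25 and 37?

Tree insertion order: [25, 20, 6, 38, 32, 2, 37, 4]
Tree (level-order array): [25, 20, 38, 6, None, 32, None, 2, None, None, 37, None, 4]
In a BST, the LCA of p=25, q=37 is the first node v on the
root-to-leaf path with p <= v <= q (go left if both < v, right if both > v).
Walk from root:
  at 25: 25 <= 25 <= 37, this is the LCA
LCA = 25


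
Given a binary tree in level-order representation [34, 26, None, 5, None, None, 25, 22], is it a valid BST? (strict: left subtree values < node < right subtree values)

Level-order array: [34, 26, None, 5, None, None, 25, 22]
Validate using subtree bounds (lo, hi): at each node, require lo < value < hi,
then recurse left with hi=value and right with lo=value.
Preorder trace (stopping at first violation):
  at node 34 with bounds (-inf, +inf): OK
  at node 26 with bounds (-inf, 34): OK
  at node 5 with bounds (-inf, 26): OK
  at node 25 with bounds (5, 26): OK
  at node 22 with bounds (5, 25): OK
No violation found at any node.
Result: Valid BST


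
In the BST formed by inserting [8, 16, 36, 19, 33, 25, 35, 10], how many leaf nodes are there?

Tree built from: [8, 16, 36, 19, 33, 25, 35, 10]
Tree (level-order array): [8, None, 16, 10, 36, None, None, 19, None, None, 33, 25, 35]
Rule: A leaf has 0 children.
Per-node child counts:
  node 8: 1 child(ren)
  node 16: 2 child(ren)
  node 10: 0 child(ren)
  node 36: 1 child(ren)
  node 19: 1 child(ren)
  node 33: 2 child(ren)
  node 25: 0 child(ren)
  node 35: 0 child(ren)
Matching nodes: [10, 25, 35]
Count of leaf nodes: 3


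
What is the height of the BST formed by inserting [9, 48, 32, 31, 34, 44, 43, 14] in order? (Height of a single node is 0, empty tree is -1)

Insertion order: [9, 48, 32, 31, 34, 44, 43, 14]
Tree (level-order array): [9, None, 48, 32, None, 31, 34, 14, None, None, 44, None, None, 43]
Compute height bottom-up (empty subtree = -1):
  height(14) = 1 + max(-1, -1) = 0
  height(31) = 1 + max(0, -1) = 1
  height(43) = 1 + max(-1, -1) = 0
  height(44) = 1 + max(0, -1) = 1
  height(34) = 1 + max(-1, 1) = 2
  height(32) = 1 + max(1, 2) = 3
  height(48) = 1 + max(3, -1) = 4
  height(9) = 1 + max(-1, 4) = 5
Height = 5


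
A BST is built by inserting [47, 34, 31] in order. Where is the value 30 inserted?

Starting tree (level order): [47, 34, None, 31]
Insertion path: 47 -> 34 -> 31
Result: insert 30 as left child of 31
Final tree (level order): [47, 34, None, 31, None, 30]


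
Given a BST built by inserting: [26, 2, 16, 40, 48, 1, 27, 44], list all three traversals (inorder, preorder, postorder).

Tree insertion order: [26, 2, 16, 40, 48, 1, 27, 44]
Tree (level-order array): [26, 2, 40, 1, 16, 27, 48, None, None, None, None, None, None, 44]
Inorder (L, root, R): [1, 2, 16, 26, 27, 40, 44, 48]
Preorder (root, L, R): [26, 2, 1, 16, 40, 27, 48, 44]
Postorder (L, R, root): [1, 16, 2, 27, 44, 48, 40, 26]


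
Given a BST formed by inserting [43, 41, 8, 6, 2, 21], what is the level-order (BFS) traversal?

Tree insertion order: [43, 41, 8, 6, 2, 21]
Tree (level-order array): [43, 41, None, 8, None, 6, 21, 2]
BFS from the root, enqueuing left then right child of each popped node:
  queue [43] -> pop 43, enqueue [41], visited so far: [43]
  queue [41] -> pop 41, enqueue [8], visited so far: [43, 41]
  queue [8] -> pop 8, enqueue [6, 21], visited so far: [43, 41, 8]
  queue [6, 21] -> pop 6, enqueue [2], visited so far: [43, 41, 8, 6]
  queue [21, 2] -> pop 21, enqueue [none], visited so far: [43, 41, 8, 6, 21]
  queue [2] -> pop 2, enqueue [none], visited so far: [43, 41, 8, 6, 21, 2]
Result: [43, 41, 8, 6, 21, 2]


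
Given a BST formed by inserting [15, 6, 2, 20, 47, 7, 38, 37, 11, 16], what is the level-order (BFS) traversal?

Tree insertion order: [15, 6, 2, 20, 47, 7, 38, 37, 11, 16]
Tree (level-order array): [15, 6, 20, 2, 7, 16, 47, None, None, None, 11, None, None, 38, None, None, None, 37]
BFS from the root, enqueuing left then right child of each popped node:
  queue [15] -> pop 15, enqueue [6, 20], visited so far: [15]
  queue [6, 20] -> pop 6, enqueue [2, 7], visited so far: [15, 6]
  queue [20, 2, 7] -> pop 20, enqueue [16, 47], visited so far: [15, 6, 20]
  queue [2, 7, 16, 47] -> pop 2, enqueue [none], visited so far: [15, 6, 20, 2]
  queue [7, 16, 47] -> pop 7, enqueue [11], visited so far: [15, 6, 20, 2, 7]
  queue [16, 47, 11] -> pop 16, enqueue [none], visited so far: [15, 6, 20, 2, 7, 16]
  queue [47, 11] -> pop 47, enqueue [38], visited so far: [15, 6, 20, 2, 7, 16, 47]
  queue [11, 38] -> pop 11, enqueue [none], visited so far: [15, 6, 20, 2, 7, 16, 47, 11]
  queue [38] -> pop 38, enqueue [37], visited so far: [15, 6, 20, 2, 7, 16, 47, 11, 38]
  queue [37] -> pop 37, enqueue [none], visited so far: [15, 6, 20, 2, 7, 16, 47, 11, 38, 37]
Result: [15, 6, 20, 2, 7, 16, 47, 11, 38, 37]


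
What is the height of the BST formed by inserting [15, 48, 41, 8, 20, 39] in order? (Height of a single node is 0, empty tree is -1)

Insertion order: [15, 48, 41, 8, 20, 39]
Tree (level-order array): [15, 8, 48, None, None, 41, None, 20, None, None, 39]
Compute height bottom-up (empty subtree = -1):
  height(8) = 1 + max(-1, -1) = 0
  height(39) = 1 + max(-1, -1) = 0
  height(20) = 1 + max(-1, 0) = 1
  height(41) = 1 + max(1, -1) = 2
  height(48) = 1 + max(2, -1) = 3
  height(15) = 1 + max(0, 3) = 4
Height = 4


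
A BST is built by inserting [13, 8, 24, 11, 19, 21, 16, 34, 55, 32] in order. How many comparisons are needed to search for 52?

Search path for 52: 13 -> 24 -> 34 -> 55
Found: False
Comparisons: 4


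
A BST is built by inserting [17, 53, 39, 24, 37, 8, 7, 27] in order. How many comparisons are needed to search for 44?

Search path for 44: 17 -> 53 -> 39
Found: False
Comparisons: 3


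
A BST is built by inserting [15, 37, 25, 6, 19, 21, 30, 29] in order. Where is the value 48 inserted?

Starting tree (level order): [15, 6, 37, None, None, 25, None, 19, 30, None, 21, 29]
Insertion path: 15 -> 37
Result: insert 48 as right child of 37
Final tree (level order): [15, 6, 37, None, None, 25, 48, 19, 30, None, None, None, 21, 29]


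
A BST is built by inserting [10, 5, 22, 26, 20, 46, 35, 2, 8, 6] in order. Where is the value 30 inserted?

Starting tree (level order): [10, 5, 22, 2, 8, 20, 26, None, None, 6, None, None, None, None, 46, None, None, 35]
Insertion path: 10 -> 22 -> 26 -> 46 -> 35
Result: insert 30 as left child of 35
Final tree (level order): [10, 5, 22, 2, 8, 20, 26, None, None, 6, None, None, None, None, 46, None, None, 35, None, 30]


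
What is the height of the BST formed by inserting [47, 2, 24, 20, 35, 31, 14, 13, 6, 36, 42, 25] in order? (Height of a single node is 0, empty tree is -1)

Insertion order: [47, 2, 24, 20, 35, 31, 14, 13, 6, 36, 42, 25]
Tree (level-order array): [47, 2, None, None, 24, 20, 35, 14, None, 31, 36, 13, None, 25, None, None, 42, 6]
Compute height bottom-up (empty subtree = -1):
  height(6) = 1 + max(-1, -1) = 0
  height(13) = 1 + max(0, -1) = 1
  height(14) = 1 + max(1, -1) = 2
  height(20) = 1 + max(2, -1) = 3
  height(25) = 1 + max(-1, -1) = 0
  height(31) = 1 + max(0, -1) = 1
  height(42) = 1 + max(-1, -1) = 0
  height(36) = 1 + max(-1, 0) = 1
  height(35) = 1 + max(1, 1) = 2
  height(24) = 1 + max(3, 2) = 4
  height(2) = 1 + max(-1, 4) = 5
  height(47) = 1 + max(5, -1) = 6
Height = 6


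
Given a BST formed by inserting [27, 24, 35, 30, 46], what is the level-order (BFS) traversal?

Tree insertion order: [27, 24, 35, 30, 46]
Tree (level-order array): [27, 24, 35, None, None, 30, 46]
BFS from the root, enqueuing left then right child of each popped node:
  queue [27] -> pop 27, enqueue [24, 35], visited so far: [27]
  queue [24, 35] -> pop 24, enqueue [none], visited so far: [27, 24]
  queue [35] -> pop 35, enqueue [30, 46], visited so far: [27, 24, 35]
  queue [30, 46] -> pop 30, enqueue [none], visited so far: [27, 24, 35, 30]
  queue [46] -> pop 46, enqueue [none], visited so far: [27, 24, 35, 30, 46]
Result: [27, 24, 35, 30, 46]


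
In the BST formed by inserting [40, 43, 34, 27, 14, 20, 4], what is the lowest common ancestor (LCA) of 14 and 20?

Tree insertion order: [40, 43, 34, 27, 14, 20, 4]
Tree (level-order array): [40, 34, 43, 27, None, None, None, 14, None, 4, 20]
In a BST, the LCA of p=14, q=20 is the first node v on the
root-to-leaf path with p <= v <= q (go left if both < v, right if both > v).
Walk from root:
  at 40: both 14 and 20 < 40, go left
  at 34: both 14 and 20 < 34, go left
  at 27: both 14 and 20 < 27, go left
  at 14: 14 <= 14 <= 20, this is the LCA
LCA = 14


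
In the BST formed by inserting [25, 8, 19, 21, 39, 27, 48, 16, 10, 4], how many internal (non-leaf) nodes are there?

Tree built from: [25, 8, 19, 21, 39, 27, 48, 16, 10, 4]
Tree (level-order array): [25, 8, 39, 4, 19, 27, 48, None, None, 16, 21, None, None, None, None, 10]
Rule: An internal node has at least one child.
Per-node child counts:
  node 25: 2 child(ren)
  node 8: 2 child(ren)
  node 4: 0 child(ren)
  node 19: 2 child(ren)
  node 16: 1 child(ren)
  node 10: 0 child(ren)
  node 21: 0 child(ren)
  node 39: 2 child(ren)
  node 27: 0 child(ren)
  node 48: 0 child(ren)
Matching nodes: [25, 8, 19, 16, 39]
Count of internal (non-leaf) nodes: 5


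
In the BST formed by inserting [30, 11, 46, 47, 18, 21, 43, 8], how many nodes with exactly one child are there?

Tree built from: [30, 11, 46, 47, 18, 21, 43, 8]
Tree (level-order array): [30, 11, 46, 8, 18, 43, 47, None, None, None, 21]
Rule: These are nodes with exactly 1 non-null child.
Per-node child counts:
  node 30: 2 child(ren)
  node 11: 2 child(ren)
  node 8: 0 child(ren)
  node 18: 1 child(ren)
  node 21: 0 child(ren)
  node 46: 2 child(ren)
  node 43: 0 child(ren)
  node 47: 0 child(ren)
Matching nodes: [18]
Count of nodes with exactly one child: 1


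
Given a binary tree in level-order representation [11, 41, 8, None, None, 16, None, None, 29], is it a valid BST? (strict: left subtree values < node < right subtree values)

Level-order array: [11, 41, 8, None, None, 16, None, None, 29]
Validate using subtree bounds (lo, hi): at each node, require lo < value < hi,
then recurse left with hi=value and right with lo=value.
Preorder trace (stopping at first violation):
  at node 11 with bounds (-inf, +inf): OK
  at node 41 with bounds (-inf, 11): VIOLATION
Node 41 violates its bound: not (-inf < 41 < 11).
Result: Not a valid BST


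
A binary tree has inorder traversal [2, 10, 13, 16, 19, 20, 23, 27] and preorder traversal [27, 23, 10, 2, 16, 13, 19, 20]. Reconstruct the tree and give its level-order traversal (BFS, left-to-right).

Inorder:  [2, 10, 13, 16, 19, 20, 23, 27]
Preorder: [27, 23, 10, 2, 16, 13, 19, 20]
Algorithm: preorder visits root first, so consume preorder in order;
for each root, split the current inorder slice at that value into
left-subtree inorder and right-subtree inorder, then recurse.
Recursive splits:
  root=27; inorder splits into left=[2, 10, 13, 16, 19, 20, 23], right=[]
  root=23; inorder splits into left=[2, 10, 13, 16, 19, 20], right=[]
  root=10; inorder splits into left=[2], right=[13, 16, 19, 20]
  root=2; inorder splits into left=[], right=[]
  root=16; inorder splits into left=[13], right=[19, 20]
  root=13; inorder splits into left=[], right=[]
  root=19; inorder splits into left=[], right=[20]
  root=20; inorder splits into left=[], right=[]
Reconstructed level-order: [27, 23, 10, 2, 16, 13, 19, 20]


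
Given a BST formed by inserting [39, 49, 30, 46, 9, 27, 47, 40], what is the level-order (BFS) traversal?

Tree insertion order: [39, 49, 30, 46, 9, 27, 47, 40]
Tree (level-order array): [39, 30, 49, 9, None, 46, None, None, 27, 40, 47]
BFS from the root, enqueuing left then right child of each popped node:
  queue [39] -> pop 39, enqueue [30, 49], visited so far: [39]
  queue [30, 49] -> pop 30, enqueue [9], visited so far: [39, 30]
  queue [49, 9] -> pop 49, enqueue [46], visited so far: [39, 30, 49]
  queue [9, 46] -> pop 9, enqueue [27], visited so far: [39, 30, 49, 9]
  queue [46, 27] -> pop 46, enqueue [40, 47], visited so far: [39, 30, 49, 9, 46]
  queue [27, 40, 47] -> pop 27, enqueue [none], visited so far: [39, 30, 49, 9, 46, 27]
  queue [40, 47] -> pop 40, enqueue [none], visited so far: [39, 30, 49, 9, 46, 27, 40]
  queue [47] -> pop 47, enqueue [none], visited so far: [39, 30, 49, 9, 46, 27, 40, 47]
Result: [39, 30, 49, 9, 46, 27, 40, 47]


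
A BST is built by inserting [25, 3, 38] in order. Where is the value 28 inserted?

Starting tree (level order): [25, 3, 38]
Insertion path: 25 -> 38
Result: insert 28 as left child of 38
Final tree (level order): [25, 3, 38, None, None, 28]


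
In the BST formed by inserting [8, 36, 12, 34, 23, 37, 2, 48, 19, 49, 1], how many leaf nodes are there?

Tree built from: [8, 36, 12, 34, 23, 37, 2, 48, 19, 49, 1]
Tree (level-order array): [8, 2, 36, 1, None, 12, 37, None, None, None, 34, None, 48, 23, None, None, 49, 19]
Rule: A leaf has 0 children.
Per-node child counts:
  node 8: 2 child(ren)
  node 2: 1 child(ren)
  node 1: 0 child(ren)
  node 36: 2 child(ren)
  node 12: 1 child(ren)
  node 34: 1 child(ren)
  node 23: 1 child(ren)
  node 19: 0 child(ren)
  node 37: 1 child(ren)
  node 48: 1 child(ren)
  node 49: 0 child(ren)
Matching nodes: [1, 19, 49]
Count of leaf nodes: 3


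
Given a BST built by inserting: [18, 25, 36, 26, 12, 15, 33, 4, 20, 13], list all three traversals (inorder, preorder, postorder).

Tree insertion order: [18, 25, 36, 26, 12, 15, 33, 4, 20, 13]
Tree (level-order array): [18, 12, 25, 4, 15, 20, 36, None, None, 13, None, None, None, 26, None, None, None, None, 33]
Inorder (L, root, R): [4, 12, 13, 15, 18, 20, 25, 26, 33, 36]
Preorder (root, L, R): [18, 12, 4, 15, 13, 25, 20, 36, 26, 33]
Postorder (L, R, root): [4, 13, 15, 12, 20, 33, 26, 36, 25, 18]


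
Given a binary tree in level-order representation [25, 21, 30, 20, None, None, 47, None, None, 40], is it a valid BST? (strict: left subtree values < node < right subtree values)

Level-order array: [25, 21, 30, 20, None, None, 47, None, None, 40]
Validate using subtree bounds (lo, hi): at each node, require lo < value < hi,
then recurse left with hi=value and right with lo=value.
Preorder trace (stopping at first violation):
  at node 25 with bounds (-inf, +inf): OK
  at node 21 with bounds (-inf, 25): OK
  at node 20 with bounds (-inf, 21): OK
  at node 30 with bounds (25, +inf): OK
  at node 47 with bounds (30, +inf): OK
  at node 40 with bounds (30, 47): OK
No violation found at any node.
Result: Valid BST


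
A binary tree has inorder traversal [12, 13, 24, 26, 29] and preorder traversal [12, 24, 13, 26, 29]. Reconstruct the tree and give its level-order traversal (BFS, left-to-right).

Inorder:  [12, 13, 24, 26, 29]
Preorder: [12, 24, 13, 26, 29]
Algorithm: preorder visits root first, so consume preorder in order;
for each root, split the current inorder slice at that value into
left-subtree inorder and right-subtree inorder, then recurse.
Recursive splits:
  root=12; inorder splits into left=[], right=[13, 24, 26, 29]
  root=24; inorder splits into left=[13], right=[26, 29]
  root=13; inorder splits into left=[], right=[]
  root=26; inorder splits into left=[], right=[29]
  root=29; inorder splits into left=[], right=[]
Reconstructed level-order: [12, 24, 13, 26, 29]


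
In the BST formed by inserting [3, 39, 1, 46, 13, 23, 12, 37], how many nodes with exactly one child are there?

Tree built from: [3, 39, 1, 46, 13, 23, 12, 37]
Tree (level-order array): [3, 1, 39, None, None, 13, 46, 12, 23, None, None, None, None, None, 37]
Rule: These are nodes with exactly 1 non-null child.
Per-node child counts:
  node 3: 2 child(ren)
  node 1: 0 child(ren)
  node 39: 2 child(ren)
  node 13: 2 child(ren)
  node 12: 0 child(ren)
  node 23: 1 child(ren)
  node 37: 0 child(ren)
  node 46: 0 child(ren)
Matching nodes: [23]
Count of nodes with exactly one child: 1


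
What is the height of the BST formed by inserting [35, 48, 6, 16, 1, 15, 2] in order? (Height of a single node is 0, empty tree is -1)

Insertion order: [35, 48, 6, 16, 1, 15, 2]
Tree (level-order array): [35, 6, 48, 1, 16, None, None, None, 2, 15]
Compute height bottom-up (empty subtree = -1):
  height(2) = 1 + max(-1, -1) = 0
  height(1) = 1 + max(-1, 0) = 1
  height(15) = 1 + max(-1, -1) = 0
  height(16) = 1 + max(0, -1) = 1
  height(6) = 1 + max(1, 1) = 2
  height(48) = 1 + max(-1, -1) = 0
  height(35) = 1 + max(2, 0) = 3
Height = 3


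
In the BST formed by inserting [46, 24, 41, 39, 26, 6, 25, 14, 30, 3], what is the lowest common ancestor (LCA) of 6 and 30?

Tree insertion order: [46, 24, 41, 39, 26, 6, 25, 14, 30, 3]
Tree (level-order array): [46, 24, None, 6, 41, 3, 14, 39, None, None, None, None, None, 26, None, 25, 30]
In a BST, the LCA of p=6, q=30 is the first node v on the
root-to-leaf path with p <= v <= q (go left if both < v, right if both > v).
Walk from root:
  at 46: both 6 and 30 < 46, go left
  at 24: 6 <= 24 <= 30, this is the LCA
LCA = 24


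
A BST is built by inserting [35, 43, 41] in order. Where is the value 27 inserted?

Starting tree (level order): [35, None, 43, 41]
Insertion path: 35
Result: insert 27 as left child of 35
Final tree (level order): [35, 27, 43, None, None, 41]


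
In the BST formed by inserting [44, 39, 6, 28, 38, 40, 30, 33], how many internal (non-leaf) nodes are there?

Tree built from: [44, 39, 6, 28, 38, 40, 30, 33]
Tree (level-order array): [44, 39, None, 6, 40, None, 28, None, None, None, 38, 30, None, None, 33]
Rule: An internal node has at least one child.
Per-node child counts:
  node 44: 1 child(ren)
  node 39: 2 child(ren)
  node 6: 1 child(ren)
  node 28: 1 child(ren)
  node 38: 1 child(ren)
  node 30: 1 child(ren)
  node 33: 0 child(ren)
  node 40: 0 child(ren)
Matching nodes: [44, 39, 6, 28, 38, 30]
Count of internal (non-leaf) nodes: 6


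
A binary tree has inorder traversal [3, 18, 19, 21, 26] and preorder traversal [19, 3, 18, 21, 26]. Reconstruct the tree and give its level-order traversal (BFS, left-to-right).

Inorder:  [3, 18, 19, 21, 26]
Preorder: [19, 3, 18, 21, 26]
Algorithm: preorder visits root first, so consume preorder in order;
for each root, split the current inorder slice at that value into
left-subtree inorder and right-subtree inorder, then recurse.
Recursive splits:
  root=19; inorder splits into left=[3, 18], right=[21, 26]
  root=3; inorder splits into left=[], right=[18]
  root=18; inorder splits into left=[], right=[]
  root=21; inorder splits into left=[], right=[26]
  root=26; inorder splits into left=[], right=[]
Reconstructed level-order: [19, 3, 21, 18, 26]


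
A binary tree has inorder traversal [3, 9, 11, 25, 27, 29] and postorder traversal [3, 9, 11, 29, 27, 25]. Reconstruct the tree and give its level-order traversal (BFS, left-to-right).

Inorder:   [3, 9, 11, 25, 27, 29]
Postorder: [3, 9, 11, 29, 27, 25]
Algorithm: postorder visits root last, so walk postorder right-to-left;
each value is the root of the current inorder slice — split it at that
value, recurse on the right subtree first, then the left.
Recursive splits:
  root=25; inorder splits into left=[3, 9, 11], right=[27, 29]
  root=27; inorder splits into left=[], right=[29]
  root=29; inorder splits into left=[], right=[]
  root=11; inorder splits into left=[3, 9], right=[]
  root=9; inorder splits into left=[3], right=[]
  root=3; inorder splits into left=[], right=[]
Reconstructed level-order: [25, 11, 27, 9, 29, 3]


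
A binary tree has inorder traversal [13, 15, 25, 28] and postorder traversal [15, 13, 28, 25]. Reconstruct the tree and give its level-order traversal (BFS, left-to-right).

Inorder:   [13, 15, 25, 28]
Postorder: [15, 13, 28, 25]
Algorithm: postorder visits root last, so walk postorder right-to-left;
each value is the root of the current inorder slice — split it at that
value, recurse on the right subtree first, then the left.
Recursive splits:
  root=25; inorder splits into left=[13, 15], right=[28]
  root=28; inorder splits into left=[], right=[]
  root=13; inorder splits into left=[], right=[15]
  root=15; inorder splits into left=[], right=[]
Reconstructed level-order: [25, 13, 28, 15]


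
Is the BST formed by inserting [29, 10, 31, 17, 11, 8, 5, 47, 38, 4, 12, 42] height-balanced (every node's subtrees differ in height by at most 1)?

Tree (level-order array): [29, 10, 31, 8, 17, None, 47, 5, None, 11, None, 38, None, 4, None, None, 12, None, 42]
Definition: a tree is height-balanced if, at every node, |h(left) - h(right)| <= 1 (empty subtree has height -1).
Bottom-up per-node check:
  node 4: h_left=-1, h_right=-1, diff=0 [OK], height=0
  node 5: h_left=0, h_right=-1, diff=1 [OK], height=1
  node 8: h_left=1, h_right=-1, diff=2 [FAIL (|1--1|=2 > 1)], height=2
  node 12: h_left=-1, h_right=-1, diff=0 [OK], height=0
  node 11: h_left=-1, h_right=0, diff=1 [OK], height=1
  node 17: h_left=1, h_right=-1, diff=2 [FAIL (|1--1|=2 > 1)], height=2
  node 10: h_left=2, h_right=2, diff=0 [OK], height=3
  node 42: h_left=-1, h_right=-1, diff=0 [OK], height=0
  node 38: h_left=-1, h_right=0, diff=1 [OK], height=1
  node 47: h_left=1, h_right=-1, diff=2 [FAIL (|1--1|=2 > 1)], height=2
  node 31: h_left=-1, h_right=2, diff=3 [FAIL (|-1-2|=3 > 1)], height=3
  node 29: h_left=3, h_right=3, diff=0 [OK], height=4
Node 8 violates the condition: |1 - -1| = 2 > 1.
Result: Not balanced


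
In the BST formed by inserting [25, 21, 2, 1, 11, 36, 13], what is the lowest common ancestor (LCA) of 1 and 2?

Tree insertion order: [25, 21, 2, 1, 11, 36, 13]
Tree (level-order array): [25, 21, 36, 2, None, None, None, 1, 11, None, None, None, 13]
In a BST, the LCA of p=1, q=2 is the first node v on the
root-to-leaf path with p <= v <= q (go left if both < v, right if both > v).
Walk from root:
  at 25: both 1 and 2 < 25, go left
  at 21: both 1 and 2 < 21, go left
  at 2: 1 <= 2 <= 2, this is the LCA
LCA = 2


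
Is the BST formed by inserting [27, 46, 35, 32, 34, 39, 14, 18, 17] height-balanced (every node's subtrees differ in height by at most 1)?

Tree (level-order array): [27, 14, 46, None, 18, 35, None, 17, None, 32, 39, None, None, None, 34]
Definition: a tree is height-balanced if, at every node, |h(left) - h(right)| <= 1 (empty subtree has height -1).
Bottom-up per-node check:
  node 17: h_left=-1, h_right=-1, diff=0 [OK], height=0
  node 18: h_left=0, h_right=-1, diff=1 [OK], height=1
  node 14: h_left=-1, h_right=1, diff=2 [FAIL (|-1-1|=2 > 1)], height=2
  node 34: h_left=-1, h_right=-1, diff=0 [OK], height=0
  node 32: h_left=-1, h_right=0, diff=1 [OK], height=1
  node 39: h_left=-1, h_right=-1, diff=0 [OK], height=0
  node 35: h_left=1, h_right=0, diff=1 [OK], height=2
  node 46: h_left=2, h_right=-1, diff=3 [FAIL (|2--1|=3 > 1)], height=3
  node 27: h_left=2, h_right=3, diff=1 [OK], height=4
Node 14 violates the condition: |-1 - 1| = 2 > 1.
Result: Not balanced


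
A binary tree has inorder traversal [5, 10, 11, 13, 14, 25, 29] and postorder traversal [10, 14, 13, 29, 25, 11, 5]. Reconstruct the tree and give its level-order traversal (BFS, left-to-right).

Inorder:   [5, 10, 11, 13, 14, 25, 29]
Postorder: [10, 14, 13, 29, 25, 11, 5]
Algorithm: postorder visits root last, so walk postorder right-to-left;
each value is the root of the current inorder slice — split it at that
value, recurse on the right subtree first, then the left.
Recursive splits:
  root=5; inorder splits into left=[], right=[10, 11, 13, 14, 25, 29]
  root=11; inorder splits into left=[10], right=[13, 14, 25, 29]
  root=25; inorder splits into left=[13, 14], right=[29]
  root=29; inorder splits into left=[], right=[]
  root=13; inorder splits into left=[], right=[14]
  root=14; inorder splits into left=[], right=[]
  root=10; inorder splits into left=[], right=[]
Reconstructed level-order: [5, 11, 10, 25, 13, 29, 14]
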